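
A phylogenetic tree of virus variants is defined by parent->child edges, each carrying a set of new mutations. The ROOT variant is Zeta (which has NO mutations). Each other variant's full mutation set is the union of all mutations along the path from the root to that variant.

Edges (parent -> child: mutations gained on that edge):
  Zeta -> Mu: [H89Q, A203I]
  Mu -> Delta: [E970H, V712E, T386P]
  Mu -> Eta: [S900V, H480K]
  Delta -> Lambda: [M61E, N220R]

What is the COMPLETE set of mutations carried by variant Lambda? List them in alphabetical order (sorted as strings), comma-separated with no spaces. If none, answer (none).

At Zeta: gained [] -> total []
At Mu: gained ['H89Q', 'A203I'] -> total ['A203I', 'H89Q']
At Delta: gained ['E970H', 'V712E', 'T386P'] -> total ['A203I', 'E970H', 'H89Q', 'T386P', 'V712E']
At Lambda: gained ['M61E', 'N220R'] -> total ['A203I', 'E970H', 'H89Q', 'M61E', 'N220R', 'T386P', 'V712E']

Answer: A203I,E970H,H89Q,M61E,N220R,T386P,V712E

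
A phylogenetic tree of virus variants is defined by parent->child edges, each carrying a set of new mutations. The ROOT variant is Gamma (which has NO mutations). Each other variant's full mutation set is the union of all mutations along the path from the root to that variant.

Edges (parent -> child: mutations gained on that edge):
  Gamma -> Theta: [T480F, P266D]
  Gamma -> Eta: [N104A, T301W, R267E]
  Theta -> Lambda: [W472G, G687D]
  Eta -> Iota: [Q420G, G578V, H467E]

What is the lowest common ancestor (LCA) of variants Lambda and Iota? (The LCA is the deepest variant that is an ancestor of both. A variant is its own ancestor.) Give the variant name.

Answer: Gamma

Derivation:
Path from root to Lambda: Gamma -> Theta -> Lambda
  ancestors of Lambda: {Gamma, Theta, Lambda}
Path from root to Iota: Gamma -> Eta -> Iota
  ancestors of Iota: {Gamma, Eta, Iota}
Common ancestors: {Gamma}
Walk up from Iota: Iota (not in ancestors of Lambda), Eta (not in ancestors of Lambda), Gamma (in ancestors of Lambda)
Deepest common ancestor (LCA) = Gamma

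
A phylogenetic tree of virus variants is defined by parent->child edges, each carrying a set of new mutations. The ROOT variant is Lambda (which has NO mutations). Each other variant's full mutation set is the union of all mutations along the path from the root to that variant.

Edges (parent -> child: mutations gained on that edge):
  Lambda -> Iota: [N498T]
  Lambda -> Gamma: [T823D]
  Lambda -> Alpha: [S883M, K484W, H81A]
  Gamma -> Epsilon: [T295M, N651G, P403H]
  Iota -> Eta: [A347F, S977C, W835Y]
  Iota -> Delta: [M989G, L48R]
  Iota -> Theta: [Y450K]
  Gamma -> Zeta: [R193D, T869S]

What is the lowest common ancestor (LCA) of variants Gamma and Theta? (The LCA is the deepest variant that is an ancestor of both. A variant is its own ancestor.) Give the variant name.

Answer: Lambda

Derivation:
Path from root to Gamma: Lambda -> Gamma
  ancestors of Gamma: {Lambda, Gamma}
Path from root to Theta: Lambda -> Iota -> Theta
  ancestors of Theta: {Lambda, Iota, Theta}
Common ancestors: {Lambda}
Walk up from Theta: Theta (not in ancestors of Gamma), Iota (not in ancestors of Gamma), Lambda (in ancestors of Gamma)
Deepest common ancestor (LCA) = Lambda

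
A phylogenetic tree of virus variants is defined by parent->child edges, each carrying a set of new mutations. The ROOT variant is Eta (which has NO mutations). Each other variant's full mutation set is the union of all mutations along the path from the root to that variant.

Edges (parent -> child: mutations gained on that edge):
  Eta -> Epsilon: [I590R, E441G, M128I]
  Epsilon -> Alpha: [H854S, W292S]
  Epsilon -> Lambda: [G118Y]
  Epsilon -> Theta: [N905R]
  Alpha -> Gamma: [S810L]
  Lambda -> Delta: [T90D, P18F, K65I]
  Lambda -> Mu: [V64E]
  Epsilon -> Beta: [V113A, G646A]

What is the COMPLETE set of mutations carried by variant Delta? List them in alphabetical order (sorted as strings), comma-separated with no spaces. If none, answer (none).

Answer: E441G,G118Y,I590R,K65I,M128I,P18F,T90D

Derivation:
At Eta: gained [] -> total []
At Epsilon: gained ['I590R', 'E441G', 'M128I'] -> total ['E441G', 'I590R', 'M128I']
At Lambda: gained ['G118Y'] -> total ['E441G', 'G118Y', 'I590R', 'M128I']
At Delta: gained ['T90D', 'P18F', 'K65I'] -> total ['E441G', 'G118Y', 'I590R', 'K65I', 'M128I', 'P18F', 'T90D']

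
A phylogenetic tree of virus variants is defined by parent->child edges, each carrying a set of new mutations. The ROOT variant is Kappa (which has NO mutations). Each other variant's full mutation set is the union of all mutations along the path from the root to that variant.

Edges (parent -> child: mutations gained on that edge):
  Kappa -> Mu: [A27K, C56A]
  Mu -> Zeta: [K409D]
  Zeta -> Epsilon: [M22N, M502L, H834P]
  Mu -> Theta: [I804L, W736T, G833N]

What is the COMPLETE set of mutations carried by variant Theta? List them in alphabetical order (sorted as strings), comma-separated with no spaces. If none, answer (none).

Answer: A27K,C56A,G833N,I804L,W736T

Derivation:
At Kappa: gained [] -> total []
At Mu: gained ['A27K', 'C56A'] -> total ['A27K', 'C56A']
At Theta: gained ['I804L', 'W736T', 'G833N'] -> total ['A27K', 'C56A', 'G833N', 'I804L', 'W736T']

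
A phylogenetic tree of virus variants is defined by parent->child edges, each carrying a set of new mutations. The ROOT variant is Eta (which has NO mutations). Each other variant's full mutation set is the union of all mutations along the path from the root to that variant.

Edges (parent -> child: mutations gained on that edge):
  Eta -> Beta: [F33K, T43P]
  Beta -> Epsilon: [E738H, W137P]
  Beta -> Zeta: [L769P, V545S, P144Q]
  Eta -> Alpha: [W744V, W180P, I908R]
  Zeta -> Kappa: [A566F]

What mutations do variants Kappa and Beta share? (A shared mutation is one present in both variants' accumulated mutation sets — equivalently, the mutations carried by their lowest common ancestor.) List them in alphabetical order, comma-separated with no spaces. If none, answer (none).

Answer: F33K,T43P

Derivation:
Accumulating mutations along path to Kappa:
  At Eta: gained [] -> total []
  At Beta: gained ['F33K', 'T43P'] -> total ['F33K', 'T43P']
  At Zeta: gained ['L769P', 'V545S', 'P144Q'] -> total ['F33K', 'L769P', 'P144Q', 'T43P', 'V545S']
  At Kappa: gained ['A566F'] -> total ['A566F', 'F33K', 'L769P', 'P144Q', 'T43P', 'V545S']
Mutations(Kappa) = ['A566F', 'F33K', 'L769P', 'P144Q', 'T43P', 'V545S']
Accumulating mutations along path to Beta:
  At Eta: gained [] -> total []
  At Beta: gained ['F33K', 'T43P'] -> total ['F33K', 'T43P']
Mutations(Beta) = ['F33K', 'T43P']
Intersection: ['A566F', 'F33K', 'L769P', 'P144Q', 'T43P', 'V545S'] ∩ ['F33K', 'T43P'] = ['F33K', 'T43P']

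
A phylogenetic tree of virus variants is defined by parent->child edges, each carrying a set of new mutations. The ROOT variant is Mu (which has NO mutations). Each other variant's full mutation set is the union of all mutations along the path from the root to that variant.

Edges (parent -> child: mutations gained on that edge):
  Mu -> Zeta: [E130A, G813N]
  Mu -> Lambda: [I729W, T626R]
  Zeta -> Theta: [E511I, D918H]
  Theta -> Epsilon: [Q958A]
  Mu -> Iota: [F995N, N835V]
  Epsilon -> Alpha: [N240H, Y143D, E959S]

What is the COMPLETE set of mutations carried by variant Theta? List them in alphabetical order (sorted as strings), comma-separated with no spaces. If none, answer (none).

Answer: D918H,E130A,E511I,G813N

Derivation:
At Mu: gained [] -> total []
At Zeta: gained ['E130A', 'G813N'] -> total ['E130A', 'G813N']
At Theta: gained ['E511I', 'D918H'] -> total ['D918H', 'E130A', 'E511I', 'G813N']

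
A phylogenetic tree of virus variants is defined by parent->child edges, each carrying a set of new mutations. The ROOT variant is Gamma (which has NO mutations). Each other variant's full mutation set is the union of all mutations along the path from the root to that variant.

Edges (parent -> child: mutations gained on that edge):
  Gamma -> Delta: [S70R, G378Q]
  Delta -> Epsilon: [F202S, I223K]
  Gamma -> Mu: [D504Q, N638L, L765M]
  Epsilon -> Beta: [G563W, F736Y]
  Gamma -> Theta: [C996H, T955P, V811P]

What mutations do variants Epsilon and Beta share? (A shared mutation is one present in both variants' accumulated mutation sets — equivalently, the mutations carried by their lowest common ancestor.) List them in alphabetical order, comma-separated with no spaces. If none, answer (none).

Answer: F202S,G378Q,I223K,S70R

Derivation:
Accumulating mutations along path to Epsilon:
  At Gamma: gained [] -> total []
  At Delta: gained ['S70R', 'G378Q'] -> total ['G378Q', 'S70R']
  At Epsilon: gained ['F202S', 'I223K'] -> total ['F202S', 'G378Q', 'I223K', 'S70R']
Mutations(Epsilon) = ['F202S', 'G378Q', 'I223K', 'S70R']
Accumulating mutations along path to Beta:
  At Gamma: gained [] -> total []
  At Delta: gained ['S70R', 'G378Q'] -> total ['G378Q', 'S70R']
  At Epsilon: gained ['F202S', 'I223K'] -> total ['F202S', 'G378Q', 'I223K', 'S70R']
  At Beta: gained ['G563W', 'F736Y'] -> total ['F202S', 'F736Y', 'G378Q', 'G563W', 'I223K', 'S70R']
Mutations(Beta) = ['F202S', 'F736Y', 'G378Q', 'G563W', 'I223K', 'S70R']
Intersection: ['F202S', 'G378Q', 'I223K', 'S70R'] ∩ ['F202S', 'F736Y', 'G378Q', 'G563W', 'I223K', 'S70R'] = ['F202S', 'G378Q', 'I223K', 'S70R']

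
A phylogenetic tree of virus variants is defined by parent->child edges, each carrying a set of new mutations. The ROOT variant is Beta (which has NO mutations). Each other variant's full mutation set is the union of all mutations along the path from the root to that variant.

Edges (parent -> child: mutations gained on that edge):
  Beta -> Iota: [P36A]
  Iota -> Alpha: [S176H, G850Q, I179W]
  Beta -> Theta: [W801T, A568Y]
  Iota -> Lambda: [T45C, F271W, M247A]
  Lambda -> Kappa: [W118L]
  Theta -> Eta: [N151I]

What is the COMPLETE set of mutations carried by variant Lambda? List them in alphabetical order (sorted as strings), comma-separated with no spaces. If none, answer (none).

Answer: F271W,M247A,P36A,T45C

Derivation:
At Beta: gained [] -> total []
At Iota: gained ['P36A'] -> total ['P36A']
At Lambda: gained ['T45C', 'F271W', 'M247A'] -> total ['F271W', 'M247A', 'P36A', 'T45C']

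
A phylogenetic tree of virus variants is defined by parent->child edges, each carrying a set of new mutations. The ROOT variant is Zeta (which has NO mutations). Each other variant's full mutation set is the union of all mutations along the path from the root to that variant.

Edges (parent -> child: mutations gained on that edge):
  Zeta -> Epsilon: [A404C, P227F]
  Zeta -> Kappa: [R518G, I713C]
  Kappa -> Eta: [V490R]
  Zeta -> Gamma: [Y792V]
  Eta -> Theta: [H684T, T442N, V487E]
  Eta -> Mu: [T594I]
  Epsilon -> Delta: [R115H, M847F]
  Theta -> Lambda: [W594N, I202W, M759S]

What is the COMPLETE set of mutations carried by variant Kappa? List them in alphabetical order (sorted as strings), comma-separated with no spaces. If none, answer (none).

Answer: I713C,R518G

Derivation:
At Zeta: gained [] -> total []
At Kappa: gained ['R518G', 'I713C'] -> total ['I713C', 'R518G']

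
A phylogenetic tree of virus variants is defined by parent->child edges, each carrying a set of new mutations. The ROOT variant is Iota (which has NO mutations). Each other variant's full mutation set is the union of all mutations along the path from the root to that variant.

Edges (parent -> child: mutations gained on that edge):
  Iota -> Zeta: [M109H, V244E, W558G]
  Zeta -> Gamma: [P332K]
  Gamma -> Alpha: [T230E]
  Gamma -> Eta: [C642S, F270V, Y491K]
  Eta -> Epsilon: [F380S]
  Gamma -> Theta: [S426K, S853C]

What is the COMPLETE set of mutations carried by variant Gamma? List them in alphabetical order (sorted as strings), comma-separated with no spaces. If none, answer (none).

At Iota: gained [] -> total []
At Zeta: gained ['M109H', 'V244E', 'W558G'] -> total ['M109H', 'V244E', 'W558G']
At Gamma: gained ['P332K'] -> total ['M109H', 'P332K', 'V244E', 'W558G']

Answer: M109H,P332K,V244E,W558G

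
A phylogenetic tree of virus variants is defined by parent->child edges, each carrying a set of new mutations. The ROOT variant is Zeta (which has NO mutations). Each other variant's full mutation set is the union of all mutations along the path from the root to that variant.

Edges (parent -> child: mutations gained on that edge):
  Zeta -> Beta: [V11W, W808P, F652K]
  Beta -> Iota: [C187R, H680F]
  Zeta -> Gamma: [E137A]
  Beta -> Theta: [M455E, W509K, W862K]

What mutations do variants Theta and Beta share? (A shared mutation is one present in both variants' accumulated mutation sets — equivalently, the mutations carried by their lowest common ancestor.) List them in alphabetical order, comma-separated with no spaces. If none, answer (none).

Answer: F652K,V11W,W808P

Derivation:
Accumulating mutations along path to Theta:
  At Zeta: gained [] -> total []
  At Beta: gained ['V11W', 'W808P', 'F652K'] -> total ['F652K', 'V11W', 'W808P']
  At Theta: gained ['M455E', 'W509K', 'W862K'] -> total ['F652K', 'M455E', 'V11W', 'W509K', 'W808P', 'W862K']
Mutations(Theta) = ['F652K', 'M455E', 'V11W', 'W509K', 'W808P', 'W862K']
Accumulating mutations along path to Beta:
  At Zeta: gained [] -> total []
  At Beta: gained ['V11W', 'W808P', 'F652K'] -> total ['F652K', 'V11W', 'W808P']
Mutations(Beta) = ['F652K', 'V11W', 'W808P']
Intersection: ['F652K', 'M455E', 'V11W', 'W509K', 'W808P', 'W862K'] ∩ ['F652K', 'V11W', 'W808P'] = ['F652K', 'V11W', 'W808P']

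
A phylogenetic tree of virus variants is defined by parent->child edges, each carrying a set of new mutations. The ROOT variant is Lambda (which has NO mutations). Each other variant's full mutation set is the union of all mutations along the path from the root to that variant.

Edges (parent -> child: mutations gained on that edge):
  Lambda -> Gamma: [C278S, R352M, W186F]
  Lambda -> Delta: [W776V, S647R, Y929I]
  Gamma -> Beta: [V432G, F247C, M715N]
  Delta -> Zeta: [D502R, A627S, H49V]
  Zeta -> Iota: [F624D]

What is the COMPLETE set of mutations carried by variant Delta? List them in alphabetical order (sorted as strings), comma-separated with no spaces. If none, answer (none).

Answer: S647R,W776V,Y929I

Derivation:
At Lambda: gained [] -> total []
At Delta: gained ['W776V', 'S647R', 'Y929I'] -> total ['S647R', 'W776V', 'Y929I']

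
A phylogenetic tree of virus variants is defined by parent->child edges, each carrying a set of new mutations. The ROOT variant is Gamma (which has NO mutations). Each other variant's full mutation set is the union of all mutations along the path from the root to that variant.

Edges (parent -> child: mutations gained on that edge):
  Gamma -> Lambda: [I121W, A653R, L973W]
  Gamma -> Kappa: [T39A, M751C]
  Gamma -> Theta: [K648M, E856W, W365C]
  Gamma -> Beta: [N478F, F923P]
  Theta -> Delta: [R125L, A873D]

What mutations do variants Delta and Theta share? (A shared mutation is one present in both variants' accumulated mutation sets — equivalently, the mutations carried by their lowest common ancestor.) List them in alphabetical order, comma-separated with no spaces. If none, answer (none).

Answer: E856W,K648M,W365C

Derivation:
Accumulating mutations along path to Delta:
  At Gamma: gained [] -> total []
  At Theta: gained ['K648M', 'E856W', 'W365C'] -> total ['E856W', 'K648M', 'W365C']
  At Delta: gained ['R125L', 'A873D'] -> total ['A873D', 'E856W', 'K648M', 'R125L', 'W365C']
Mutations(Delta) = ['A873D', 'E856W', 'K648M', 'R125L', 'W365C']
Accumulating mutations along path to Theta:
  At Gamma: gained [] -> total []
  At Theta: gained ['K648M', 'E856W', 'W365C'] -> total ['E856W', 'K648M', 'W365C']
Mutations(Theta) = ['E856W', 'K648M', 'W365C']
Intersection: ['A873D', 'E856W', 'K648M', 'R125L', 'W365C'] ∩ ['E856W', 'K648M', 'W365C'] = ['E856W', 'K648M', 'W365C']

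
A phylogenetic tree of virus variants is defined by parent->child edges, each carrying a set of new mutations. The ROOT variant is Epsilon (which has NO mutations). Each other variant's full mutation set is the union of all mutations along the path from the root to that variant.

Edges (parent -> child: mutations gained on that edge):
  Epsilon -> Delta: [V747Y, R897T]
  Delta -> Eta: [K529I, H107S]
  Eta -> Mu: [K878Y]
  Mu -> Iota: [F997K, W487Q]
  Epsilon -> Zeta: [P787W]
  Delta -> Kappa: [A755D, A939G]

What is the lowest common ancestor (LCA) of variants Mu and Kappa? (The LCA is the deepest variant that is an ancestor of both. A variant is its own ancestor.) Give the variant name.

Path from root to Mu: Epsilon -> Delta -> Eta -> Mu
  ancestors of Mu: {Epsilon, Delta, Eta, Mu}
Path from root to Kappa: Epsilon -> Delta -> Kappa
  ancestors of Kappa: {Epsilon, Delta, Kappa}
Common ancestors: {Epsilon, Delta}
Walk up from Kappa: Kappa (not in ancestors of Mu), Delta (in ancestors of Mu), Epsilon (in ancestors of Mu)
Deepest common ancestor (LCA) = Delta

Answer: Delta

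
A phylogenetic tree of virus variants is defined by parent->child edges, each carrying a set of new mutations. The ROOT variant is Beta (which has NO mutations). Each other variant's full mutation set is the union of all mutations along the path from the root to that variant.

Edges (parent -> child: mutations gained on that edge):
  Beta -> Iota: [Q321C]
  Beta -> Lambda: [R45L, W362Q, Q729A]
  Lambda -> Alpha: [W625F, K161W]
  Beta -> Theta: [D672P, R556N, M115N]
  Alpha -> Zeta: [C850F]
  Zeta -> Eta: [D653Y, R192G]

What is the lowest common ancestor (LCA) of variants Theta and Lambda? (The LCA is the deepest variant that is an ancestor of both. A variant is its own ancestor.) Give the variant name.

Path from root to Theta: Beta -> Theta
  ancestors of Theta: {Beta, Theta}
Path from root to Lambda: Beta -> Lambda
  ancestors of Lambda: {Beta, Lambda}
Common ancestors: {Beta}
Walk up from Lambda: Lambda (not in ancestors of Theta), Beta (in ancestors of Theta)
Deepest common ancestor (LCA) = Beta

Answer: Beta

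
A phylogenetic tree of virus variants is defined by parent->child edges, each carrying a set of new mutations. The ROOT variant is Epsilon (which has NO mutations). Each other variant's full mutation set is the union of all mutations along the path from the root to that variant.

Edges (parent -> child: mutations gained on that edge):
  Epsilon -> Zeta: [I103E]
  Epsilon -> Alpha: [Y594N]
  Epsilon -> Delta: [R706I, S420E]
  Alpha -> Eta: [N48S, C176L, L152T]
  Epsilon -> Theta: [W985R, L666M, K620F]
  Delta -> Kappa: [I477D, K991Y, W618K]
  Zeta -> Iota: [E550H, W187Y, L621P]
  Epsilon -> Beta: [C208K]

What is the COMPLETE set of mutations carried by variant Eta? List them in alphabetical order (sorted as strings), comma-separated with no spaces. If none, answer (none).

Answer: C176L,L152T,N48S,Y594N

Derivation:
At Epsilon: gained [] -> total []
At Alpha: gained ['Y594N'] -> total ['Y594N']
At Eta: gained ['N48S', 'C176L', 'L152T'] -> total ['C176L', 'L152T', 'N48S', 'Y594N']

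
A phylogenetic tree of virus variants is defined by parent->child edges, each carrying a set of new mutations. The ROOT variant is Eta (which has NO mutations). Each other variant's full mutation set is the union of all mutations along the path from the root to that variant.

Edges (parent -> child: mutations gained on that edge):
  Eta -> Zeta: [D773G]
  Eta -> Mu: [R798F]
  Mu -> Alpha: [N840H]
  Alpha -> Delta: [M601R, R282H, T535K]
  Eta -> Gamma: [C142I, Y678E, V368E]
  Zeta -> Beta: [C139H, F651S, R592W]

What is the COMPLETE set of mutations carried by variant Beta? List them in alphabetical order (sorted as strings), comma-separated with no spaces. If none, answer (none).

At Eta: gained [] -> total []
At Zeta: gained ['D773G'] -> total ['D773G']
At Beta: gained ['C139H', 'F651S', 'R592W'] -> total ['C139H', 'D773G', 'F651S', 'R592W']

Answer: C139H,D773G,F651S,R592W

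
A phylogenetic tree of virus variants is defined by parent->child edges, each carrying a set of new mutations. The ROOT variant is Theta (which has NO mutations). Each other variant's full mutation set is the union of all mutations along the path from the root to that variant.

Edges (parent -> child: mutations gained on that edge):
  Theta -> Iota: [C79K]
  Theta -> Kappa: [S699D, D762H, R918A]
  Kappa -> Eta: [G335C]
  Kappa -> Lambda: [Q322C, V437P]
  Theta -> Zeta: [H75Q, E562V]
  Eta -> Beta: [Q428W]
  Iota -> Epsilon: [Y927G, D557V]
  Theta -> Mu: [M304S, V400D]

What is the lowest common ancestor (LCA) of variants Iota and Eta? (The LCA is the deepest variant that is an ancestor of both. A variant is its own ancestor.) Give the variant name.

Path from root to Iota: Theta -> Iota
  ancestors of Iota: {Theta, Iota}
Path from root to Eta: Theta -> Kappa -> Eta
  ancestors of Eta: {Theta, Kappa, Eta}
Common ancestors: {Theta}
Walk up from Eta: Eta (not in ancestors of Iota), Kappa (not in ancestors of Iota), Theta (in ancestors of Iota)
Deepest common ancestor (LCA) = Theta

Answer: Theta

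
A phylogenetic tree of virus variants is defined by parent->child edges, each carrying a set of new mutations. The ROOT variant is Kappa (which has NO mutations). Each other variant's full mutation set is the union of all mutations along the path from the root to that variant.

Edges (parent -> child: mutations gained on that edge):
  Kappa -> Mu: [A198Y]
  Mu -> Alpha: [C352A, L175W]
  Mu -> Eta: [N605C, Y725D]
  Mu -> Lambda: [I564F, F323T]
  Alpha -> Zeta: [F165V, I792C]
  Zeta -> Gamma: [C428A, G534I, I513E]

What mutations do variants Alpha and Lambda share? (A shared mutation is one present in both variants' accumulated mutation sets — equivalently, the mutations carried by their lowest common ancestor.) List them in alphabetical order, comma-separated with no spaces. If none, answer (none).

Accumulating mutations along path to Alpha:
  At Kappa: gained [] -> total []
  At Mu: gained ['A198Y'] -> total ['A198Y']
  At Alpha: gained ['C352A', 'L175W'] -> total ['A198Y', 'C352A', 'L175W']
Mutations(Alpha) = ['A198Y', 'C352A', 'L175W']
Accumulating mutations along path to Lambda:
  At Kappa: gained [] -> total []
  At Mu: gained ['A198Y'] -> total ['A198Y']
  At Lambda: gained ['I564F', 'F323T'] -> total ['A198Y', 'F323T', 'I564F']
Mutations(Lambda) = ['A198Y', 'F323T', 'I564F']
Intersection: ['A198Y', 'C352A', 'L175W'] ∩ ['A198Y', 'F323T', 'I564F'] = ['A198Y']

Answer: A198Y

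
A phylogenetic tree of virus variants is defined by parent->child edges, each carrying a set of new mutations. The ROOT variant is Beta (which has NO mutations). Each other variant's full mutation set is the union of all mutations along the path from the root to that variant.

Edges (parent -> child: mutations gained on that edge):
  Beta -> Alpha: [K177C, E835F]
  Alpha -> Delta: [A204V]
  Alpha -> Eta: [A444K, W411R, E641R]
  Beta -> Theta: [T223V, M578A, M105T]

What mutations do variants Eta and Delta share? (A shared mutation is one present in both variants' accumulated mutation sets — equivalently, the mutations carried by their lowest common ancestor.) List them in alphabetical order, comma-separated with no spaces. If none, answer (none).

Accumulating mutations along path to Eta:
  At Beta: gained [] -> total []
  At Alpha: gained ['K177C', 'E835F'] -> total ['E835F', 'K177C']
  At Eta: gained ['A444K', 'W411R', 'E641R'] -> total ['A444K', 'E641R', 'E835F', 'K177C', 'W411R']
Mutations(Eta) = ['A444K', 'E641R', 'E835F', 'K177C', 'W411R']
Accumulating mutations along path to Delta:
  At Beta: gained [] -> total []
  At Alpha: gained ['K177C', 'E835F'] -> total ['E835F', 'K177C']
  At Delta: gained ['A204V'] -> total ['A204V', 'E835F', 'K177C']
Mutations(Delta) = ['A204V', 'E835F', 'K177C']
Intersection: ['A444K', 'E641R', 'E835F', 'K177C', 'W411R'] ∩ ['A204V', 'E835F', 'K177C'] = ['E835F', 'K177C']

Answer: E835F,K177C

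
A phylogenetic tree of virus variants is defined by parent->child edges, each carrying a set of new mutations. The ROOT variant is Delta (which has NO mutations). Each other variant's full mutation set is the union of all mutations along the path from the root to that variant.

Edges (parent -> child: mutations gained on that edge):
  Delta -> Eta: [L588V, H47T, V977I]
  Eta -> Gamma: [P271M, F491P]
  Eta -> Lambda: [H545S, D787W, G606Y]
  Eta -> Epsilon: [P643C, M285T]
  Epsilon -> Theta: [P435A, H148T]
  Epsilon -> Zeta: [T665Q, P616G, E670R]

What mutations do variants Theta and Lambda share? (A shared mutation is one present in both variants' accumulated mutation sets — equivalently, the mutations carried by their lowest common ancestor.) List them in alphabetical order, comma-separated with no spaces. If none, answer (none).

Answer: H47T,L588V,V977I

Derivation:
Accumulating mutations along path to Theta:
  At Delta: gained [] -> total []
  At Eta: gained ['L588V', 'H47T', 'V977I'] -> total ['H47T', 'L588V', 'V977I']
  At Epsilon: gained ['P643C', 'M285T'] -> total ['H47T', 'L588V', 'M285T', 'P643C', 'V977I']
  At Theta: gained ['P435A', 'H148T'] -> total ['H148T', 'H47T', 'L588V', 'M285T', 'P435A', 'P643C', 'V977I']
Mutations(Theta) = ['H148T', 'H47T', 'L588V', 'M285T', 'P435A', 'P643C', 'V977I']
Accumulating mutations along path to Lambda:
  At Delta: gained [] -> total []
  At Eta: gained ['L588V', 'H47T', 'V977I'] -> total ['H47T', 'L588V', 'V977I']
  At Lambda: gained ['H545S', 'D787W', 'G606Y'] -> total ['D787W', 'G606Y', 'H47T', 'H545S', 'L588V', 'V977I']
Mutations(Lambda) = ['D787W', 'G606Y', 'H47T', 'H545S', 'L588V', 'V977I']
Intersection: ['H148T', 'H47T', 'L588V', 'M285T', 'P435A', 'P643C', 'V977I'] ∩ ['D787W', 'G606Y', 'H47T', 'H545S', 'L588V', 'V977I'] = ['H47T', 'L588V', 'V977I']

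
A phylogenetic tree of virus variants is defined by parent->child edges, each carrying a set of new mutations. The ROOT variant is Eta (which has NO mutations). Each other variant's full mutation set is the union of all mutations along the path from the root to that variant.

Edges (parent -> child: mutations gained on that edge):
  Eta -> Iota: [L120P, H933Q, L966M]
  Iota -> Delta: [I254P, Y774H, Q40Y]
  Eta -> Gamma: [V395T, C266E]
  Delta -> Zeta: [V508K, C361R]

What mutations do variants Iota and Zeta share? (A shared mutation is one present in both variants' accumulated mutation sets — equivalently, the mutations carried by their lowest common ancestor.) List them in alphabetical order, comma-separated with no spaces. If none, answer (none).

Answer: H933Q,L120P,L966M

Derivation:
Accumulating mutations along path to Iota:
  At Eta: gained [] -> total []
  At Iota: gained ['L120P', 'H933Q', 'L966M'] -> total ['H933Q', 'L120P', 'L966M']
Mutations(Iota) = ['H933Q', 'L120P', 'L966M']
Accumulating mutations along path to Zeta:
  At Eta: gained [] -> total []
  At Iota: gained ['L120P', 'H933Q', 'L966M'] -> total ['H933Q', 'L120P', 'L966M']
  At Delta: gained ['I254P', 'Y774H', 'Q40Y'] -> total ['H933Q', 'I254P', 'L120P', 'L966M', 'Q40Y', 'Y774H']
  At Zeta: gained ['V508K', 'C361R'] -> total ['C361R', 'H933Q', 'I254P', 'L120P', 'L966M', 'Q40Y', 'V508K', 'Y774H']
Mutations(Zeta) = ['C361R', 'H933Q', 'I254P', 'L120P', 'L966M', 'Q40Y', 'V508K', 'Y774H']
Intersection: ['H933Q', 'L120P', 'L966M'] ∩ ['C361R', 'H933Q', 'I254P', 'L120P', 'L966M', 'Q40Y', 'V508K', 'Y774H'] = ['H933Q', 'L120P', 'L966M']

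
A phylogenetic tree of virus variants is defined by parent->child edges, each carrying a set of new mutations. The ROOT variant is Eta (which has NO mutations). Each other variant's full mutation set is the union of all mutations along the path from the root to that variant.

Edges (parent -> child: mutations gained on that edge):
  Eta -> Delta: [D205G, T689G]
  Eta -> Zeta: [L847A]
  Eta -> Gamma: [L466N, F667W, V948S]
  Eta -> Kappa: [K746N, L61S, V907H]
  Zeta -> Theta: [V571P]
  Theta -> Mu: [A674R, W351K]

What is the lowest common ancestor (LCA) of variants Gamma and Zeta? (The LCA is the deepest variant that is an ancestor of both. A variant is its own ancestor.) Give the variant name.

Path from root to Gamma: Eta -> Gamma
  ancestors of Gamma: {Eta, Gamma}
Path from root to Zeta: Eta -> Zeta
  ancestors of Zeta: {Eta, Zeta}
Common ancestors: {Eta}
Walk up from Zeta: Zeta (not in ancestors of Gamma), Eta (in ancestors of Gamma)
Deepest common ancestor (LCA) = Eta

Answer: Eta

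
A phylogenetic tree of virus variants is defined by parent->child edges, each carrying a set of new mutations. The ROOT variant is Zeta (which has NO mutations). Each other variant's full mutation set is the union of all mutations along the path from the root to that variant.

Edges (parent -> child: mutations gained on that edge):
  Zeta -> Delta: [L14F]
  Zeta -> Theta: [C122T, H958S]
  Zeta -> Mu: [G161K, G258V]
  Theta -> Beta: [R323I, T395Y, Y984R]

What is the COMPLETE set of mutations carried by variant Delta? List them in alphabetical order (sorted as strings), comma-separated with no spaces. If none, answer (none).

Answer: L14F

Derivation:
At Zeta: gained [] -> total []
At Delta: gained ['L14F'] -> total ['L14F']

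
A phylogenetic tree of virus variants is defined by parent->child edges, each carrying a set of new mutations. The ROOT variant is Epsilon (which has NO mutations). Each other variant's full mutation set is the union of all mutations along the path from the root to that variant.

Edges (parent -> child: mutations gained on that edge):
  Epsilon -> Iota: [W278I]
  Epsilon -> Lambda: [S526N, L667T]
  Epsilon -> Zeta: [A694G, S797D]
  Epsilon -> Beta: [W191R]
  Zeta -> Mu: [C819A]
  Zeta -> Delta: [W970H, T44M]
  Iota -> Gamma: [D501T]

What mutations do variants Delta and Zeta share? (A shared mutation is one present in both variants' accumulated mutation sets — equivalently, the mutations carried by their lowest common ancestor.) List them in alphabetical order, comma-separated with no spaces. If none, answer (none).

Answer: A694G,S797D

Derivation:
Accumulating mutations along path to Delta:
  At Epsilon: gained [] -> total []
  At Zeta: gained ['A694G', 'S797D'] -> total ['A694G', 'S797D']
  At Delta: gained ['W970H', 'T44M'] -> total ['A694G', 'S797D', 'T44M', 'W970H']
Mutations(Delta) = ['A694G', 'S797D', 'T44M', 'W970H']
Accumulating mutations along path to Zeta:
  At Epsilon: gained [] -> total []
  At Zeta: gained ['A694G', 'S797D'] -> total ['A694G', 'S797D']
Mutations(Zeta) = ['A694G', 'S797D']
Intersection: ['A694G', 'S797D', 'T44M', 'W970H'] ∩ ['A694G', 'S797D'] = ['A694G', 'S797D']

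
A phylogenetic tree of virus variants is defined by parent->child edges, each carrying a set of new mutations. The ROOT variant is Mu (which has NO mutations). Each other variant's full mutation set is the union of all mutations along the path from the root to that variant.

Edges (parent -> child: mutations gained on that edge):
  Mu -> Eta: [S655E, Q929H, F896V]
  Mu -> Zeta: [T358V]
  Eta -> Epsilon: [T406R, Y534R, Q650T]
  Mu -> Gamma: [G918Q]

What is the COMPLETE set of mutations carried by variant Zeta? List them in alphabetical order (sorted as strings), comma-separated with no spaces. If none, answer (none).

At Mu: gained [] -> total []
At Zeta: gained ['T358V'] -> total ['T358V']

Answer: T358V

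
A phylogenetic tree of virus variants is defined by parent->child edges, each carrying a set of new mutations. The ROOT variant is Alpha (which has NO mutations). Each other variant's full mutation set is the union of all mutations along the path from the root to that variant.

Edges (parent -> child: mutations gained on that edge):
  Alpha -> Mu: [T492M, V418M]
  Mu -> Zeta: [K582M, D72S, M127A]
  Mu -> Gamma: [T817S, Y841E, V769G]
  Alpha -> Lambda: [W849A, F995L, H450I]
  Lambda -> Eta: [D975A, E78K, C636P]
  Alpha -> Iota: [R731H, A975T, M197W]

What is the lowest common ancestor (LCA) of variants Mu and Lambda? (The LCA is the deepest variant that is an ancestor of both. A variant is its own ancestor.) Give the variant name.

Answer: Alpha

Derivation:
Path from root to Mu: Alpha -> Mu
  ancestors of Mu: {Alpha, Mu}
Path from root to Lambda: Alpha -> Lambda
  ancestors of Lambda: {Alpha, Lambda}
Common ancestors: {Alpha}
Walk up from Lambda: Lambda (not in ancestors of Mu), Alpha (in ancestors of Mu)
Deepest common ancestor (LCA) = Alpha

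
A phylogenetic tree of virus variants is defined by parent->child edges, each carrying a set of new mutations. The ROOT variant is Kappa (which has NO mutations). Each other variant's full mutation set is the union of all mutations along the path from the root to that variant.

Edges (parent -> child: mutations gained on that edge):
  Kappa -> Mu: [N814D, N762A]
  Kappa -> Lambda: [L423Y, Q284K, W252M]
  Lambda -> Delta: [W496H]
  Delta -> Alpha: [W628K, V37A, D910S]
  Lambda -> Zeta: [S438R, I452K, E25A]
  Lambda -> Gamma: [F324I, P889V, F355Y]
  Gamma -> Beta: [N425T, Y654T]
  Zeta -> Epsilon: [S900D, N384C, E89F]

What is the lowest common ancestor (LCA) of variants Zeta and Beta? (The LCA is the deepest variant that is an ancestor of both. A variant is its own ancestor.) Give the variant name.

Path from root to Zeta: Kappa -> Lambda -> Zeta
  ancestors of Zeta: {Kappa, Lambda, Zeta}
Path from root to Beta: Kappa -> Lambda -> Gamma -> Beta
  ancestors of Beta: {Kappa, Lambda, Gamma, Beta}
Common ancestors: {Kappa, Lambda}
Walk up from Beta: Beta (not in ancestors of Zeta), Gamma (not in ancestors of Zeta), Lambda (in ancestors of Zeta), Kappa (in ancestors of Zeta)
Deepest common ancestor (LCA) = Lambda

Answer: Lambda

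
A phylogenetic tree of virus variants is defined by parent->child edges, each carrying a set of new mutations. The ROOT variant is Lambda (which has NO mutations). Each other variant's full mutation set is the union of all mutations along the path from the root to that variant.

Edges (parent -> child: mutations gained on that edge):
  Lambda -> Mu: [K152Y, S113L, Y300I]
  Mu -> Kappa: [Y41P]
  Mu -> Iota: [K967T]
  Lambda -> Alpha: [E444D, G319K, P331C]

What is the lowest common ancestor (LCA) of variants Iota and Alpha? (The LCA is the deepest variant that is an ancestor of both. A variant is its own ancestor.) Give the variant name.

Answer: Lambda

Derivation:
Path from root to Iota: Lambda -> Mu -> Iota
  ancestors of Iota: {Lambda, Mu, Iota}
Path from root to Alpha: Lambda -> Alpha
  ancestors of Alpha: {Lambda, Alpha}
Common ancestors: {Lambda}
Walk up from Alpha: Alpha (not in ancestors of Iota), Lambda (in ancestors of Iota)
Deepest common ancestor (LCA) = Lambda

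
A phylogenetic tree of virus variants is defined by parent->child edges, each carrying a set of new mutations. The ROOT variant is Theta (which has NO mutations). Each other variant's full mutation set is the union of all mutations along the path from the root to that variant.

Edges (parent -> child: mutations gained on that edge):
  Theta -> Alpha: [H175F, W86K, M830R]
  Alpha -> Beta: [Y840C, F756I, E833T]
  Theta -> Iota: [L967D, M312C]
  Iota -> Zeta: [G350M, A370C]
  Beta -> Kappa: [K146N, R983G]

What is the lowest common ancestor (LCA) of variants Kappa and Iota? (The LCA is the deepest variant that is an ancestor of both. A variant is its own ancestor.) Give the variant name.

Answer: Theta

Derivation:
Path from root to Kappa: Theta -> Alpha -> Beta -> Kappa
  ancestors of Kappa: {Theta, Alpha, Beta, Kappa}
Path from root to Iota: Theta -> Iota
  ancestors of Iota: {Theta, Iota}
Common ancestors: {Theta}
Walk up from Iota: Iota (not in ancestors of Kappa), Theta (in ancestors of Kappa)
Deepest common ancestor (LCA) = Theta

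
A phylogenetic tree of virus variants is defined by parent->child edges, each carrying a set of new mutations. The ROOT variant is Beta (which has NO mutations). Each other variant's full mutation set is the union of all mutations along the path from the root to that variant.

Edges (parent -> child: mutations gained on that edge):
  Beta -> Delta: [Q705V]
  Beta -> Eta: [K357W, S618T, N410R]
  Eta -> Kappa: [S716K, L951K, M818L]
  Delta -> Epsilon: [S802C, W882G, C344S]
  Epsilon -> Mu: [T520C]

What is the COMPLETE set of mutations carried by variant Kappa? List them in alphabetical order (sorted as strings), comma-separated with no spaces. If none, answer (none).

At Beta: gained [] -> total []
At Eta: gained ['K357W', 'S618T', 'N410R'] -> total ['K357W', 'N410R', 'S618T']
At Kappa: gained ['S716K', 'L951K', 'M818L'] -> total ['K357W', 'L951K', 'M818L', 'N410R', 'S618T', 'S716K']

Answer: K357W,L951K,M818L,N410R,S618T,S716K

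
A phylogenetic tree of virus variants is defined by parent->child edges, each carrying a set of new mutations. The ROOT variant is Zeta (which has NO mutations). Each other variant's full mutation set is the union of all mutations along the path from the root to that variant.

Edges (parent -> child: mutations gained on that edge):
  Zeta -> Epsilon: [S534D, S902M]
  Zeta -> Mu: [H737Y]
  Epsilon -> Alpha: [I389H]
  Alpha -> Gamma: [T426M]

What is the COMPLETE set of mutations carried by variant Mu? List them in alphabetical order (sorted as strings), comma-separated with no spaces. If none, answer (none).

Answer: H737Y

Derivation:
At Zeta: gained [] -> total []
At Mu: gained ['H737Y'] -> total ['H737Y']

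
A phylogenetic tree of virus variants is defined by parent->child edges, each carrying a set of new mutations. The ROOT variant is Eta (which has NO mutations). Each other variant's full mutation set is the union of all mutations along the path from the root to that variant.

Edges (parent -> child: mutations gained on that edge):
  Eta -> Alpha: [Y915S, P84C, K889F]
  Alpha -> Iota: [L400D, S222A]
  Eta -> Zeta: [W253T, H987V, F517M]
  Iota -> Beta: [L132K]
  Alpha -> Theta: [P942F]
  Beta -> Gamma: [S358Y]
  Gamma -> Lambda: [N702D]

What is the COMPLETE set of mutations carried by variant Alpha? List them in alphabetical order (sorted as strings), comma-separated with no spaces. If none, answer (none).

Answer: K889F,P84C,Y915S

Derivation:
At Eta: gained [] -> total []
At Alpha: gained ['Y915S', 'P84C', 'K889F'] -> total ['K889F', 'P84C', 'Y915S']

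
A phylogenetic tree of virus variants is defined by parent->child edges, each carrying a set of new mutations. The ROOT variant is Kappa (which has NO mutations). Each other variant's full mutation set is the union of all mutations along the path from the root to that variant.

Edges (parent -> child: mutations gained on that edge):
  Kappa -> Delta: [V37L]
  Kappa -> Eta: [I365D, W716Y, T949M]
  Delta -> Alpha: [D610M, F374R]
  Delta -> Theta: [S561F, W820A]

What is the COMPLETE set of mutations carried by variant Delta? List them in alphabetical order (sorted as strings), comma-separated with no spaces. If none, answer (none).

At Kappa: gained [] -> total []
At Delta: gained ['V37L'] -> total ['V37L']

Answer: V37L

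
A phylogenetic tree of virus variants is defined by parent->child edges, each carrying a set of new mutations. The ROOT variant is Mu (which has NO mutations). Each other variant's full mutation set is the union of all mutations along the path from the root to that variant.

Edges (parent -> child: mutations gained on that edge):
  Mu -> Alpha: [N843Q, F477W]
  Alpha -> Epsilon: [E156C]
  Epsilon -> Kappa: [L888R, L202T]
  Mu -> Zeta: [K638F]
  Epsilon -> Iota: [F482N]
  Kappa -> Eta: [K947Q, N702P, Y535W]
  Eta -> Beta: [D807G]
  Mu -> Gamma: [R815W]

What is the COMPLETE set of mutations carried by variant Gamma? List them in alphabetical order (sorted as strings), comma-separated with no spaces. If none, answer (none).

At Mu: gained [] -> total []
At Gamma: gained ['R815W'] -> total ['R815W']

Answer: R815W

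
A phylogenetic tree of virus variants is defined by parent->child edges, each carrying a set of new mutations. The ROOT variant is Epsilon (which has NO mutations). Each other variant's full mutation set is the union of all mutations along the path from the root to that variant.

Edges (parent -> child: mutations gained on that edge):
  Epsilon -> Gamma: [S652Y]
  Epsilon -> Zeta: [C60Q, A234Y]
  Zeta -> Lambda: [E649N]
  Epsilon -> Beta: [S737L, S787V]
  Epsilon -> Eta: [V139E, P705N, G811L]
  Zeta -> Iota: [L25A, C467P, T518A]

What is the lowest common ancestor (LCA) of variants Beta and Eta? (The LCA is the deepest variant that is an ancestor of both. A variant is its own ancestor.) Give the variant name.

Answer: Epsilon

Derivation:
Path from root to Beta: Epsilon -> Beta
  ancestors of Beta: {Epsilon, Beta}
Path from root to Eta: Epsilon -> Eta
  ancestors of Eta: {Epsilon, Eta}
Common ancestors: {Epsilon}
Walk up from Eta: Eta (not in ancestors of Beta), Epsilon (in ancestors of Beta)
Deepest common ancestor (LCA) = Epsilon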